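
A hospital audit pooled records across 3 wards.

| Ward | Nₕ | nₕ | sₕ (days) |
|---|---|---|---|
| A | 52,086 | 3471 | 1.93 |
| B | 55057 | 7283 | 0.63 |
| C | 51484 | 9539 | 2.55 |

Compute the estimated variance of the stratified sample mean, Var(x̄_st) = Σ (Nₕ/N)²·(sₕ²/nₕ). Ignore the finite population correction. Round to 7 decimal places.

0.0001941

N = 158627; Wₕ = Nₕ/N.
ward A: (52086/158627)²·1.93²/3471 = 0.0001157038
ward B: (55057/158627)²·0.63²/7283 = 0.0000065651
ward C: (51484/158627)²·2.55²/9539 = 0.0000718072
Sum = 0.0001940761 → 0.0001941.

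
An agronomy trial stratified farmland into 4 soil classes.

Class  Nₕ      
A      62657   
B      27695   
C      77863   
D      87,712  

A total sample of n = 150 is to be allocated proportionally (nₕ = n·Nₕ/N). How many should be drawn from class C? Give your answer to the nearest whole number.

46

Share of class C = 77863/255927 = 0.30424.
Allocate 150 × 0.30424 = 45.636... → 46.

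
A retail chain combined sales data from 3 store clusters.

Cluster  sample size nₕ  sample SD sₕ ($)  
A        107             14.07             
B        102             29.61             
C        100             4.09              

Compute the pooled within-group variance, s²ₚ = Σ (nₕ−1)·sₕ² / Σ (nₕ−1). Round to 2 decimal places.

363.37

Degrees of freedom: 106 + 101 + 99 = 306.
Σ(nₕ−1)sₕ² = 106·197.9649 + 101·876.7521 + 99·16.7281 = 111192.3234.
s²ₚ = 111192.3234 / 306 = 363.3736... → 363.37.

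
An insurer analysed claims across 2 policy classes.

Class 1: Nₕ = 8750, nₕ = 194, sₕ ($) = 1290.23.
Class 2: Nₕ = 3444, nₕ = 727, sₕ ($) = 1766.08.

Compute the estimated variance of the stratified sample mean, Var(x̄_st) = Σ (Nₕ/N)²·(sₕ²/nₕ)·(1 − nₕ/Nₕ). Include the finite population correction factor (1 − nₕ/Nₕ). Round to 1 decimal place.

4590.3

N = 12194; Wₕ = Nₕ/N.
class 1: (8750/12194)²·1290.23²/194·(1 − 194/8750) = 4320.3506
class 2: (3444/12194)²·1766.08²/727·(1 − 727/3444) = 269.9894
Sum = 4590.3400 → 4590.3.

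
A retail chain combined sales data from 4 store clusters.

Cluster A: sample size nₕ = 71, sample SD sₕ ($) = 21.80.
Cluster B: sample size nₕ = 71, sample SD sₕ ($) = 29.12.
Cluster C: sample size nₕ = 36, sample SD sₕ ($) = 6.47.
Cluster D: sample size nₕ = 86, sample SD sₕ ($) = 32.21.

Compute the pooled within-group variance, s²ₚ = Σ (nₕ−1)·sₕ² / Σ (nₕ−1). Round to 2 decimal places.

Degrees of freedom: 70 + 70 + 35 + 85 = 260.
Σ(nₕ−1)sₕ² = 70·475.24 + 70·847.9744 + 35·41.8609 + 85·1037.4841 = 182276.288.
s²ₚ = 182276.288 / 260 = 701.0626... → 701.06.

701.06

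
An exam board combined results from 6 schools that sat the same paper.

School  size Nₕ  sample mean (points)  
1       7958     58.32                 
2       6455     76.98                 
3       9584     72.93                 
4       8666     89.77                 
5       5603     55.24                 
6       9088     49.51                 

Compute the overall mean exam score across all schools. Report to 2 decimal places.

N = 7958 + 6455 + 9584 + 8666 + 5603 + 9088 = 47354.
The stratified mean weights each stratum mean by its population share Nₕ/N.
Σ Nₕx̄ₕ = 7958·58.32 + 6455·76.98 + 9584·72.93 + 8666·89.77 + 5603·55.24 + 9088·49.51 = 464110.56 + 496905.9 + 698961.12 + 777946.82 + 309509.72 + 449946.88 = 3197381.
Divide by N: 3197381 / 47354 = 67.5208... → 67.52.

67.52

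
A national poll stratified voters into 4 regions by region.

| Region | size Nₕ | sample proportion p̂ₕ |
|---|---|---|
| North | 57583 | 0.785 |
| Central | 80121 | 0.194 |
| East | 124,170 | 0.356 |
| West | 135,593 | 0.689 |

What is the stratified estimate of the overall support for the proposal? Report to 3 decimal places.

0.499

Wₕ = Nₕ/N with N = 397467: 0.1449, 0.2016, 0.3124, 0.3411.
p̂_st = 0.1449·0.785 + 0.2016·0.194 + 0.3124·0.356 + 0.3411·0.689 ≈ 0.49910... → 0.499.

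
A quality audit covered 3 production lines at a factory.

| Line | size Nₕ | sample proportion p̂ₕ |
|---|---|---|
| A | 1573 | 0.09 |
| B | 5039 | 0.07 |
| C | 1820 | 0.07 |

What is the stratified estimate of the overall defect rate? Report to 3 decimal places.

Wₕ = Nₕ/N with N = 8432: 0.1866, 0.5976, 0.2158.
p̂_st = 0.1866·0.09 + 0.5976·0.07 + 0.2158·0.07 ≈ 0.07373... → 0.074.

0.074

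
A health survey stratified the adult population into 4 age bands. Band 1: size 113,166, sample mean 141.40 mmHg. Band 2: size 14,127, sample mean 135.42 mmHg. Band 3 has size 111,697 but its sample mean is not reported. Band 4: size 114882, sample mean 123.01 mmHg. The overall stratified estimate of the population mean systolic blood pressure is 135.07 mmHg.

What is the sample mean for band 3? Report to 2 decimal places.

N = 113166 + 14127 + 111697 + 114882 = 353872.
Overall total = μ·N = 135.07·353872 = 47797491.04.
Subtract the known strata: 113166·141.40 + 14127·135.42 + 114882·123.01 = 32046385.56.
Remaining total for band 3: 47797491.04 − 32046385.56 = 15751105.48.
Divide by its size: 15751105.48 / 111697 = 141.0164... → 141.02.

141.02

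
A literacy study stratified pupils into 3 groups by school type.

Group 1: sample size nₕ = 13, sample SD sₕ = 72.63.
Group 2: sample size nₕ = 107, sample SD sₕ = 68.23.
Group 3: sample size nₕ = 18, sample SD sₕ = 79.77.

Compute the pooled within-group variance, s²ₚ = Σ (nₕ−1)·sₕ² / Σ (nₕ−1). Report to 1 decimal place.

Degrees of freedom: 12 + 106 + 17 = 135.
Σ(nₕ−1)sₕ² = 12·5275.1169 + 106·4655.3329 + 17·6363.2529 = 664941.9895.
s²ₚ = 664941.9895 / 135 = 4925.496... → 4925.5.

4925.5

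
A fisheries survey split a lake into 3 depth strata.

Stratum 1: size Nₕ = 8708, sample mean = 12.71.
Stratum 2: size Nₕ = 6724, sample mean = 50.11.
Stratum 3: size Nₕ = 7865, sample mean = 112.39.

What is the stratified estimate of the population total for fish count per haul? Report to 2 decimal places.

1331565.67

1: 8708·12.71 = 110678.68
2: 6724·50.11 = 336939.64
3: 7865·112.39 = 883947.35
τ̂ = Σ Nₕx̄ₕ = 1331565.67.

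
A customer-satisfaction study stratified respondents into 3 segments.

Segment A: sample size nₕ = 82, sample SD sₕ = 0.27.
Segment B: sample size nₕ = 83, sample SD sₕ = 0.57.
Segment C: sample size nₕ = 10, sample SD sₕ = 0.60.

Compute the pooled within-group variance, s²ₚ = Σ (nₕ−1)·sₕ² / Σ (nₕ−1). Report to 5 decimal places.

0.20806

A: (82−1)·0.27² = 81·0.0729 = 5.9049
B: (83−1)·0.57² = 82·0.3249 = 26.6418
C: (10−1)·0.60² = 9·0.36 = 3.24
Numerator = 35.7867; denominator = Σ(nₕ−1) = 172.
s²ₚ = 35.7867/172 = 0.2080622... → 0.20806.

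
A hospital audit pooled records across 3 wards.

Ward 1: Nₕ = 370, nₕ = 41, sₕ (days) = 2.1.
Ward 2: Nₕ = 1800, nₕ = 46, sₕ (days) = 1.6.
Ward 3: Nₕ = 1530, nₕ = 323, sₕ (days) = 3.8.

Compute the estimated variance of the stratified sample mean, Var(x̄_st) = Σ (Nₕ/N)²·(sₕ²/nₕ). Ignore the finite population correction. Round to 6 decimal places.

0.021891

N = 3700; Wₕ = Nₕ/N.
ward 1: (370/3700)²·2.1²/41 = 0.001075610
ward 2: (1800/3700)²·1.6²/46 = 0.013171150
ward 3: (1530/3700)²·3.8²/323 = 0.007644412
Sum = 0.021891172 → 0.021891.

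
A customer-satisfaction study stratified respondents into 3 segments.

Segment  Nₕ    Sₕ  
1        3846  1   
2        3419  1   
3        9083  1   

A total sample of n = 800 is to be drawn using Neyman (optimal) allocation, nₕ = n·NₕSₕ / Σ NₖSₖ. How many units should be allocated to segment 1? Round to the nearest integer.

Σ NₕSₕ = 3846·1 + 3419·1 + 9083·1 = 16348.
Share for 1: 3846/16348 = 0.23526.
n_1 = 800 × 0.23526 = 188.207... → 188.

188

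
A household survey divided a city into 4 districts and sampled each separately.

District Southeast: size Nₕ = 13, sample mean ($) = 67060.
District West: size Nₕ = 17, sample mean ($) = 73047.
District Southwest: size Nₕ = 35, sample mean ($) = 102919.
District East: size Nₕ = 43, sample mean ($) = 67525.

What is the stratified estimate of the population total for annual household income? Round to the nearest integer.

8619319

Population total = Σ Nₕ·x̄ₕ (each stratum's size times its mean).
13·67060 + 17·73047 + 35·102919 + 43·67525 = 871780 + 1241799 + 3602165 + 2903575 = 8619319.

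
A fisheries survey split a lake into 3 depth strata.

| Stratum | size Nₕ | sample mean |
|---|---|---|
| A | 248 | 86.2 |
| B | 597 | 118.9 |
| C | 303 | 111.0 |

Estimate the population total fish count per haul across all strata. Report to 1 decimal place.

Estimate total by summing Nₕ·x̄ₕ over strata.
248·86.2 + 597·118.9 + 303·111.0 = 21377.6 + 70983.3 + 33633 = 125993.9.

125993.9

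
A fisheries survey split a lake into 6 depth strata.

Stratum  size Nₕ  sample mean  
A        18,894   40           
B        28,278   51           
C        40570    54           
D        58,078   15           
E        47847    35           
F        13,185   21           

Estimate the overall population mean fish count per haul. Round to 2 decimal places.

N = 18894 + 28278 + 40570 + 58078 + 47847 + 13185 = 206852.
Overall mean = Σ (Nₕ/N)·x̄ₕ — weight by population share, not a simple average.
Σ Nₕx̄ₕ = 18894·40 + 28278·51 + 40570·54 + 58078·15 + 47847·35 + 13185·21 = 755760 + 1442178 + 2190780 + 871170 + 1674645 + 276885 = 7211418.
Divide by N: 7211418 / 206852 = 34.8627... → 34.86.

34.86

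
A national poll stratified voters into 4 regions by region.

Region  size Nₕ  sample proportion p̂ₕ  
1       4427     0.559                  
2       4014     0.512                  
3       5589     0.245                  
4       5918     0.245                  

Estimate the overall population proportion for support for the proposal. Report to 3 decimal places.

0.368

N = 4427 + 4014 + 5589 + 5918 = 19948.
Overall proportion = Σ (Nₕ/N)·p̂ₕ.
Σ Nₕp̂ₕ = 2474.693 + 2055.168 + 1369.305 + 1449.91 = 7349.076.
7349.076 / 19948 = 0.36841... → 0.368.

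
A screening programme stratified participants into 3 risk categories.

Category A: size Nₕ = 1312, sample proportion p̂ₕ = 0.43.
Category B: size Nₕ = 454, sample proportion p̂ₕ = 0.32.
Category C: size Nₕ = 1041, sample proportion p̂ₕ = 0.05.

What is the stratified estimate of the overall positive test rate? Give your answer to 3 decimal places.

Wₕ = Nₕ/N with N = 2807: 0.4674, 0.1617, 0.3709.
p̂_st = 0.4674·0.43 + 0.1617·0.32 + 0.3709·0.05 ≈ 0.27128... → 0.271.

0.271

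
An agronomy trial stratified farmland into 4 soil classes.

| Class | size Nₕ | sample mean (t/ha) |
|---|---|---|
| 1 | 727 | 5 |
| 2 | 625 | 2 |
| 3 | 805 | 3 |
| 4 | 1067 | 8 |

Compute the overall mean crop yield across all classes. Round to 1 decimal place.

N = 727 + 625 + 805 + 1067 = 3224.
Overall mean = Σ (Nₕ/N)·x̄ₕ — weight by population share, not a simple average.
Σ Nₕx̄ₕ = 727·5 + 625·2 + 805·3 + 1067·8 = 3635 + 1250 + 2415 + 8536 = 15836.
Divide by N: 15836 / 3224 = 4.912... → 4.9.

4.9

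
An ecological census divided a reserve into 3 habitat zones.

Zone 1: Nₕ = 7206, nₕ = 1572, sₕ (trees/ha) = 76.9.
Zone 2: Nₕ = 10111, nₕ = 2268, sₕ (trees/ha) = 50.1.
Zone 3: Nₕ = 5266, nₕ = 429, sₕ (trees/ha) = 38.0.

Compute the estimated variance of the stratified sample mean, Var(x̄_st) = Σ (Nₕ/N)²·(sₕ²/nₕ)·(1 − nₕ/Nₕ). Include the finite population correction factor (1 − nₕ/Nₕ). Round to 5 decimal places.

0.63967

N = 22583. Term for each stratum: Wₕ²sₕ²/nₕ·(1−nₕ/Nₕ).
Var(x̄_st) = 0.29946631 + 0.17208597 + 0.16811388 = 0.63966616 → 0.63967.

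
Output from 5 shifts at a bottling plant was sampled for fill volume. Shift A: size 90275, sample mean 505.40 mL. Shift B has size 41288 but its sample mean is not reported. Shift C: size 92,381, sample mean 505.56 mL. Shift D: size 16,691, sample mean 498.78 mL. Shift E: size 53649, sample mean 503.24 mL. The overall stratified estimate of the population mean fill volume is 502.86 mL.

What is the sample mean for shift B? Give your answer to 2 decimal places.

492.42

Σ Nₕx̄ₕ = N·μ, so 41288·x̄_B = 294284·502.86 − (90275·505.40 + 92381·505.56 + 16691·498.78 + 53649·503.24).
= 147983652.24 − 127652583.1 = 20331069.14.
x̄_B = 20331069.14 / 41288 = 492.4208... → 492.42.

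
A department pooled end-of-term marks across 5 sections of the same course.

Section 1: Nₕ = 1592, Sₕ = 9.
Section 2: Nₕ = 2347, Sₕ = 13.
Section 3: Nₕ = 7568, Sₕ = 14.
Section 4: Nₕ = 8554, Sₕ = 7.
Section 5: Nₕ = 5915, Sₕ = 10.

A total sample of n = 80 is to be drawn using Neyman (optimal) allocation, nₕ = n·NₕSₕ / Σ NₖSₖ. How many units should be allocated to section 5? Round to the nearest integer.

18

1: NₕSₕ = 1592·9 = 14328
2: NₕSₕ = 2347·13 = 30511
3: NₕSₕ = 7568·14 = 105952
4: NₕSₕ = 8554·7 = 59878
5: NₕSₕ = 5915·10 = 59150
Σ NₕSₕ = 269819.
n_5 = 80·59150/269819 = 17.538... → 18.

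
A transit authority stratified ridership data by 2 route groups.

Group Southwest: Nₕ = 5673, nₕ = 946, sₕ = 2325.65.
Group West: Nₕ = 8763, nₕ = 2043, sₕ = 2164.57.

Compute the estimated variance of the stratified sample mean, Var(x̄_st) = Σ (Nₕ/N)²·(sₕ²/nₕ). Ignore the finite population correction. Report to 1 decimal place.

N = 14436; Wₕ = Nₕ/N.
group Southwest: (5673/14436)²·2325.65²/946 = 882.9363
group West: (8763/14436)²·2164.57²/2043 = 845.0585
Sum = 1727.9949 → 1728.0.

1728.0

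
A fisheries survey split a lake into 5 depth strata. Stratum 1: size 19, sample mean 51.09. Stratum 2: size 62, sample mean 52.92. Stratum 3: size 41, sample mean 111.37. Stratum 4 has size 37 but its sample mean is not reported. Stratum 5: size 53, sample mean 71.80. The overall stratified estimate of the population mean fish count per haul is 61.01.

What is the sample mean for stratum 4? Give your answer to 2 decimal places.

Σ Nₕx̄ₕ = N·μ, so 37·x̄_4 = 212·61.01 − (19·51.09 + 62·52.92 + 41·111.37 + 53·71.80).
= 12934.12 − 12623.32 = 310.8.
x̄_4 = 310.8 / 37 = 8.4 → 8.40.

8.40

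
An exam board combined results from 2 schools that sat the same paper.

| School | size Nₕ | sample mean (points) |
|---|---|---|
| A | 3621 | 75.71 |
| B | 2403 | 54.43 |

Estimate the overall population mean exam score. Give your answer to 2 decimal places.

x̄_st = (Σ Nₕx̄ₕ) / (Σ Nₕ) = (3621·75.71 + 2403·54.43) / 6024
= 404941.2 / 6024 = 67.2213... → 67.22.

67.22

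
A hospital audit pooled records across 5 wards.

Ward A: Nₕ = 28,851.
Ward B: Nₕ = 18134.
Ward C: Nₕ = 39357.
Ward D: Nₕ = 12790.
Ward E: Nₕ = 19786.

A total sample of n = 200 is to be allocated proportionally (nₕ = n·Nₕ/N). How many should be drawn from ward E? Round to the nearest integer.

33

Share of ward E = 19786/118918 = 0.16638.
Allocate 200 × 0.16638 = 33.277... → 33.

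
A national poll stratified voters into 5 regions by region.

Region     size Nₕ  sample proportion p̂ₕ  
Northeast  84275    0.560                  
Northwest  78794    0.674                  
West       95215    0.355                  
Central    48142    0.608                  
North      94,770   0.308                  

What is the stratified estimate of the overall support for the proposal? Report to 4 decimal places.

Wₕ = Nₕ/N with N = 401196: 0.2101, 0.1964, 0.2373, 0.1200, 0.2362.
p̂_st = 0.2101·0.560 + 0.1964·0.674 + 0.2373·0.355 + 0.1200·0.608 + 0.2362·0.308 ≈ 0.479970... → 0.4800.

0.4800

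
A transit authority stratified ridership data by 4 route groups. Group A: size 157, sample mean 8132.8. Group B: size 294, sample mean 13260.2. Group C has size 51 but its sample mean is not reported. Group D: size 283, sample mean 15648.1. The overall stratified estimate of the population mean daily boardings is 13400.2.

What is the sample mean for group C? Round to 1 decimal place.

Σ Nₕx̄ₕ = N·μ, so 51·x̄_C = 785·13400.2 − (157·8132.8 + 294·13260.2 + 283·15648.1).
= 10519157 − 9603760.7 = 915396.3.
x̄_C = 915396.3 / 51 = 17948.947... → 17948.9.

17948.9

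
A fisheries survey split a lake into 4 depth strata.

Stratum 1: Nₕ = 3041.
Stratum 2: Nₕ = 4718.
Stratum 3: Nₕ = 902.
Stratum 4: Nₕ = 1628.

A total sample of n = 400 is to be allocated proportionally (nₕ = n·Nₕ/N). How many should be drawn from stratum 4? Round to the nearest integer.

63

Share of stratum 4 = 1628/10289 = 0.15823.
Allocate 400 × 0.15823 = 63.291... → 63.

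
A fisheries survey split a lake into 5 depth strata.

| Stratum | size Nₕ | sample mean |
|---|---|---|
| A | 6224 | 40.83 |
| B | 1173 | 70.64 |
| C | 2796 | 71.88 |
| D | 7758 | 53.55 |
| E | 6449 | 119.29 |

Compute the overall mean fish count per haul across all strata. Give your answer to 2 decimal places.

70.60

N = 6224 + 1173 + 2796 + 7758 + 6449 = 24400.
Weight each subgroup mean by Nₕ/N and sum.
Σ Nₕx̄ₕ = 6224·40.83 + 1173·70.64 + 2796·71.88 + 7758·53.55 + 6449·119.29 = 254125.92 + 82860.72 + 200976.48 + 415440.9 + 769301.21 = 1722705.23.
Divide by N: 1722705.23 / 24400 = 70.6027... → 70.60.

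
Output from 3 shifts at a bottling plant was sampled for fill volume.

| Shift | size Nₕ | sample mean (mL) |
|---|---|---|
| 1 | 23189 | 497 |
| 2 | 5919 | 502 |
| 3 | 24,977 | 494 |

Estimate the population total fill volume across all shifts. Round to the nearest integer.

1: 23189·497 = 11524933
2: 5919·502 = 2971338
3: 24977·494 = 12338638
τ̂ = Σ Nₕx̄ₕ = 26834909.

26834909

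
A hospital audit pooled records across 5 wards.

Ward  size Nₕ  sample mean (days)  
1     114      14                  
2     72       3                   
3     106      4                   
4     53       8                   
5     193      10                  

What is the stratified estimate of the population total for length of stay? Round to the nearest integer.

4590

1: 114·14 = 1596
2: 72·3 = 216
3: 106·4 = 424
4: 53·8 = 424
5: 193·10 = 1930
τ̂ = Σ Nₕx̄ₕ = 4590.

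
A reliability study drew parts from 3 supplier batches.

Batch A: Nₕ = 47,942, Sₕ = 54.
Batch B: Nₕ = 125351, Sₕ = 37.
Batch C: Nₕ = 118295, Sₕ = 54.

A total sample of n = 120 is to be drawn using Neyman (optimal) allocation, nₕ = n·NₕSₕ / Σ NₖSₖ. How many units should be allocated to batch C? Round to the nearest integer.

A: NₕSₕ = 47942·54 = 2588868
B: NₕSₕ = 125351·37 = 4637987
C: NₕSₕ = 118295·54 = 6387930
Σ NₕSₕ = 13614785.
n_C = 120·6387930/13614785 = 56.303... → 56.

56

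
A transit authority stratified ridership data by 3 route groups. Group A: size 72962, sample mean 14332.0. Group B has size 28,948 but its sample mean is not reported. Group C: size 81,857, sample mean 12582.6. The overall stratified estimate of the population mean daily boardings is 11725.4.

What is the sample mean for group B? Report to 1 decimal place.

2731.7

N = 72962 + 28948 + 81857 = 183767.
Overall total = μ·N = 11725.4·183767 = 2154741581.8.
Subtract the known strata: 72962·14332.0 + 81857·12582.6 = 2075665272.2.
Remaining total for group B: 2154741581.8 − 2075665272.2 = 79076309.6.
Divide by its size: 79076309.6 / 28948 = 2731.667... → 2731.7.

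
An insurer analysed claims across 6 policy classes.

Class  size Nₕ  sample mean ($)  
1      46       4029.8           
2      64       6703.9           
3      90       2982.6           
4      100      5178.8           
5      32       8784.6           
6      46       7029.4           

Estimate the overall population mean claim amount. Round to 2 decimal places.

N = 378; weights Wₕ = Nₕ/N = (0.1217, 0.1693, 0.2381, 0.2646, 0.0847, 0.1217).
x̄_st = Σ Wₕ·x̄ₕ = 0.1217·4029.8 + 0.1693·6703.9 + 0.2381·2982.6 + 0.2646·5178.8 + 0.0847·8784.6 + 0.1217·7029.4 ≈ 5304.7460...
→ 5304.75.

5304.75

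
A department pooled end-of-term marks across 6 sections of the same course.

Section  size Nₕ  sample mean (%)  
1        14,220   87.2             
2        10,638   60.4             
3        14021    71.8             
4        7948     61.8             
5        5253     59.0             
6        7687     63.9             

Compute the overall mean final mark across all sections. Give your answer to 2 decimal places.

x̄_st = (Σ Nₕx̄ₕ) / (Σ Nₕ) = (14220·87.2 + 10638·60.4 + 14021·71.8 + 7948·61.8 + 5253·59.0 + 7687·63.9) / 59767
= 4181539.7 / 59767 = 69.9640... → 69.96.

69.96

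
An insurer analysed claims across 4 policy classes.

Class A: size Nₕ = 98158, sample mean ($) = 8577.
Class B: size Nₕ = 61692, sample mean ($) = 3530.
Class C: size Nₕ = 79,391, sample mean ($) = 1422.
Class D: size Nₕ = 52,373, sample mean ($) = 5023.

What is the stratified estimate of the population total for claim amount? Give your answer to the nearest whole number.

1435637507

Population total = Σ Nₕ·x̄ₕ (each stratum's size times its mean).
98158·8577 + 61692·3530 + 79391·1422 + 52373·5023 = 841901166 + 217772760 + 112894002 + 263069579 = 1435637507.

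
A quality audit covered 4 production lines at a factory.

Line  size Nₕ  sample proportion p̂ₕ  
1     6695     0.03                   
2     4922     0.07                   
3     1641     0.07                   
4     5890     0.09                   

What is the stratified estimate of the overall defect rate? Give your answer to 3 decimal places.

Wₕ = Nₕ/N with N = 19148: 0.3496, 0.2571, 0.0857, 0.3076.
p̂_st = 0.3496·0.03 + 0.2571·0.07 + 0.0857·0.07 + 0.3076·0.09 ≈ 0.06217... → 0.062.

0.062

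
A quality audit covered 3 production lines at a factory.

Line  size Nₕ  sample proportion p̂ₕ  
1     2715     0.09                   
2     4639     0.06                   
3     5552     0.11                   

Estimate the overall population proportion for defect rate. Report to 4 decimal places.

0.0878

N = 2715 + 4639 + 5552 = 12906.
Overall proportion = Σ (Nₕ/N)·p̂ₕ.
Σ Nₕp̂ₕ = 244.35 + 278.34 + 610.72 = 1133.41.
1133.41 / 12906 = 0.087820... → 0.0878.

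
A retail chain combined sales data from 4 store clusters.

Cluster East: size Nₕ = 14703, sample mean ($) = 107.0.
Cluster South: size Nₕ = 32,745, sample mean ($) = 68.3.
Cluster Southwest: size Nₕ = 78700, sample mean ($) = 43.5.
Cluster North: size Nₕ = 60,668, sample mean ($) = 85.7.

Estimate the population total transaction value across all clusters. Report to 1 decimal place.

12432402.1

East: 14703·107.0 = 1573221
South: 32745·68.3 = 2236483.5
Southwest: 78700·43.5 = 3423450
North: 60668·85.7 = 5199247.6
τ̂ = Σ Nₕx̄ₕ = 12432402.1.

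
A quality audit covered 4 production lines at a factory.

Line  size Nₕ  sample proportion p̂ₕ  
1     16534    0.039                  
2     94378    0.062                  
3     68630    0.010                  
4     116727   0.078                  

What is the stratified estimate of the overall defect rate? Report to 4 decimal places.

N = 16534 + 94378 + 68630 + 116727 = 296269.
Overall proportion = Σ (Nₕ/N)·p̂ₕ.
Σ Nₕp̂ₕ = 644.826 + 5851.436 + 686.3 + 9104.706 = 16287.268.
16287.268 / 296269 = 0.054975... → 0.0550.

0.0550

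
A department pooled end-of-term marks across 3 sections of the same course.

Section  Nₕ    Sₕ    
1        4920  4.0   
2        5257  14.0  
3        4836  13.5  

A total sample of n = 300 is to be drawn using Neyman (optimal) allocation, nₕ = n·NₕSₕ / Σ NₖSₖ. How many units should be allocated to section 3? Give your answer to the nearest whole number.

1: NₕSₕ = 4920·4.0 = 19680
2: NₕSₕ = 5257·14.0 = 73598
3: NₕSₕ = 4836·13.5 = 65286
Σ NₕSₕ = 158564.
n_3 = 300·65286/158564 = 123.520... → 124.

124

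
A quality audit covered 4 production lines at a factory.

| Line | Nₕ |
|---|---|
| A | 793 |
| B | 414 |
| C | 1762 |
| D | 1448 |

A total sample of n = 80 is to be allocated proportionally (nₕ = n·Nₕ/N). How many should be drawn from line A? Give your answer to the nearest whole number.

14

N = 793 + 414 + 1762 + 1448 = 4417.
n_A = 80·793/4417 = 14.363... → 14.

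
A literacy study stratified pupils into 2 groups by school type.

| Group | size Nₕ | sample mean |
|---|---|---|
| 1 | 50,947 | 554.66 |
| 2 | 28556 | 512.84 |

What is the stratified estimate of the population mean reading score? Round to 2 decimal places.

N = 79503; weights Wₕ = Nₕ/N = (0.6408, 0.3592).
x̄_st = Σ Wₕ·x̄ₕ = 0.6408·554.66 + 0.3592·512.84 ≈ 539.6390...
→ 539.64.

539.64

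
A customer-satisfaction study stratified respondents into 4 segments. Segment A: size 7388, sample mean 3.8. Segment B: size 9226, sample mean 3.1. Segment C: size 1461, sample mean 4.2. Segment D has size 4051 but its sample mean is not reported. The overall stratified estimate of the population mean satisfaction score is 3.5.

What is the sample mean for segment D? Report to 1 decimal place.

N = 7388 + 9226 + 1461 + 4051 = 22126.
Overall total = μ·N = 3.5·22126 = 77441.
Subtract the known strata: 7388·3.8 + 9226·3.1 + 1461·4.2 = 62811.2.
Remaining total for segment D: 77441 − 62811.2 = 14629.8.
Divide by its size: 14629.8 / 4051 = 3.611... → 3.6.

3.6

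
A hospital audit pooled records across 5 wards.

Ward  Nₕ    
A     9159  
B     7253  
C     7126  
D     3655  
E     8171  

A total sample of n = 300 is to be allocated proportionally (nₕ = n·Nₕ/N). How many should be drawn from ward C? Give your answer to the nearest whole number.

60

Share of ward C = 7126/35364 = 0.20150.
Allocate 300 × 0.20150 = 60.451... → 60.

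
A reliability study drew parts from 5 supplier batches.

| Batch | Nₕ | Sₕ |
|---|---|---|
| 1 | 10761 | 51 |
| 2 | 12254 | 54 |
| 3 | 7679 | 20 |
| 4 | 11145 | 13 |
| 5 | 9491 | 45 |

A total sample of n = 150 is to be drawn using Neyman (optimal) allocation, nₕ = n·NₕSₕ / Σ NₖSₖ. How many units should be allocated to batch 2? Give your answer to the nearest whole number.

51

Σ NₕSₕ = 10761·51 + 12254·54 + 7679·20 + 11145·13 + 9491·45 = 1936087.
Share for 2: 661716/1936087 = 0.34178.
n_2 = 150 × 0.34178 = 51.267... → 51.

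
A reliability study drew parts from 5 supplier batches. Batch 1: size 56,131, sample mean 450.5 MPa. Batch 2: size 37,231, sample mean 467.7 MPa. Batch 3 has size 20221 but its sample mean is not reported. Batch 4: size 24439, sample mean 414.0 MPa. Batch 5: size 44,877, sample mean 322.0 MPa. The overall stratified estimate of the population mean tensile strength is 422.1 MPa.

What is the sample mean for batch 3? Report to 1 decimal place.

Σ Nₕx̄ₕ = N·μ, so 20221·x̄_3 = 182899·422.1 − (56131·450.5 + 37231·467.7 + 24439·414.0 + 44877·322.0).
= 77201667.9 − 67268094.2 = 9933573.7.
x̄_3 = 9933573.7 / 20221 = 491.250... → 491.3.

491.3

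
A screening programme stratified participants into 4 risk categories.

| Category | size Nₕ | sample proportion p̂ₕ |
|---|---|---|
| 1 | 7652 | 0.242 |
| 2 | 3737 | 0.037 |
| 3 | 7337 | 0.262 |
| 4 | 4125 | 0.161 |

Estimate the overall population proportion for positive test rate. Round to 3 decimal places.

0.200

Wₕ = Nₕ/N with N = 22851: 0.3349, 0.1635, 0.3211, 0.1805.
p̂_st = 0.3349·0.242 + 0.1635·0.037 + 0.3211·0.262 + 0.1805·0.161 ≈ 0.20027... → 0.200.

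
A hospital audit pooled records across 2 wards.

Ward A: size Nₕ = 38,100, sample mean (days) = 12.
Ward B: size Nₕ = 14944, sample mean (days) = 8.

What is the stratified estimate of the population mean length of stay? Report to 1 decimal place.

10.9

N = 53044; weights Wₕ = Nₕ/N = (0.7183, 0.2817).
x̄_st = Σ Wₕ·x̄ₕ = 0.7183·12 + 0.2817·8 ≈ 10.873...
→ 10.9.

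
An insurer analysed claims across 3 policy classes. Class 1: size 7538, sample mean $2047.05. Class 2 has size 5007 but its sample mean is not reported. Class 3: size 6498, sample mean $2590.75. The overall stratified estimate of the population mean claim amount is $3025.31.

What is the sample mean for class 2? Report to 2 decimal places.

N = 7538 + 5007 + 6498 = 19043.
Overall total = μ·N = 3025.31·19043 = 57610978.33.
Subtract the known strata: 7538·2047.05 + 6498·2590.75 = 32265356.4.
Remaining total for class 2: 57610978.33 − 32265356.4 = 25345621.93.
Divide by its size: 25345621.93 / 5007 = 5062.0375... → 5062.04.

5062.04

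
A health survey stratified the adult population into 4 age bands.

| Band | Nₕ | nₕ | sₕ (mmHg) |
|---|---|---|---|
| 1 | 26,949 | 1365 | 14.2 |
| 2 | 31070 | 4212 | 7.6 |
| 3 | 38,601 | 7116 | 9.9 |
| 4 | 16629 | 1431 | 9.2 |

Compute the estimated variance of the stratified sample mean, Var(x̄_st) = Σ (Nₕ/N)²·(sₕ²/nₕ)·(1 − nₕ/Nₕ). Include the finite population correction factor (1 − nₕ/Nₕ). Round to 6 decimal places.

N = 113249; Wₕ = Nₕ/N.
band 1: (26949/113249)²·14.2²/1365·(1 − 1365/26949) = 0.007941205
band 2: (31070/113249)²·7.6²/4212·(1 − 4212/31070) = 0.000892247
band 3: (38601/113249)²·9.9²/7116·(1 − 7116/38601) = 0.001305173
band 4: (16629/113249)²·9.2²/1431·(1 − 1431/16629) = 0.001165520
Sum = 0.011304144 → 0.011304.

0.011304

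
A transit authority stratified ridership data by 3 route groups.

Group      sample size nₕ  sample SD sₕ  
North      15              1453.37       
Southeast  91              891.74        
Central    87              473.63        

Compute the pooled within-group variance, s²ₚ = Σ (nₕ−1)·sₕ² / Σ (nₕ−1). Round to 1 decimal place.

Degrees of freedom: 14 + 90 + 86 = 190.
Σ(nₕ−1)sₕ² = 14·2112284.3569 + 90·795200.2276 + 86·224325.3769 = 120431983.894.
s²ₚ = 120431983.894 / 190 = 633852.547... → 633852.5.

633852.5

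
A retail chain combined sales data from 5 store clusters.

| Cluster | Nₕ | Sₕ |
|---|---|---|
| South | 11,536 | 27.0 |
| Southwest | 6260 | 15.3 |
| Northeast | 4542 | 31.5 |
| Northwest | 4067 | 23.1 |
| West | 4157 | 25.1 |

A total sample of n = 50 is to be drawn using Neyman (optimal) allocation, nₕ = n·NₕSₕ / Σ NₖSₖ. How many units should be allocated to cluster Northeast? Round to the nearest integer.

10

Σ NₕSₕ = 11536·27.0 + 6260·15.3 + 4542·31.5 + 4067·23.1 + 4157·25.1 = 748611.4.
Share for Northeast: 143073/748611.4 = 0.19112.
n_Northeast = 50 × 0.19112 = 9.556... → 10.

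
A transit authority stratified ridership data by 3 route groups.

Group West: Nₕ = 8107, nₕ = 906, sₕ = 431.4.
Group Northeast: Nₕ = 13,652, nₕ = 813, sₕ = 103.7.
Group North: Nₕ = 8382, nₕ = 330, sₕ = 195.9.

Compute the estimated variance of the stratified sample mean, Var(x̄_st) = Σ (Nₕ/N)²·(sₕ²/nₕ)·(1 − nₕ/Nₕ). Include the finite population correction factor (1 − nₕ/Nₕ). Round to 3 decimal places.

24.391

N = 30141; Wₕ = Nₕ/N.
group West: (8107/30141)²·431.4²/906·(1 − 906/8107) = 13.199873
group Northeast: (13652/30141)²·103.7²/813·(1 − 813/13652) = 2.551991
group North: (8382/30141)²·195.9²/330·(1 − 330/8382) = 8.639548
Sum = 24.391412 → 24.391.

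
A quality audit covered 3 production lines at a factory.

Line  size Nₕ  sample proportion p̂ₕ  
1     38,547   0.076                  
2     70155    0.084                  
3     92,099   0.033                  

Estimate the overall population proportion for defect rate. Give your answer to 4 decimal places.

Wₕ = Nₕ/N with N = 200801: 0.1920, 0.3494, 0.4587.
p̂_st = 0.1920·0.076 + 0.3494·0.084 + 0.4587·0.033 ≈ 0.059073... → 0.0591.

0.0591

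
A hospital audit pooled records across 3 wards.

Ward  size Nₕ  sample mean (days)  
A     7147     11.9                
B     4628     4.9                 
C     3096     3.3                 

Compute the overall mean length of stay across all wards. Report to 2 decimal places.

7.93

N = 7147 + 4628 + 3096 = 14871.
The stratified mean weights each stratum mean by its population share Nₕ/N.
Σ Nₕx̄ₕ = 7147·11.9 + 4628·4.9 + 3096·3.3 = 85049.3 + 22677.2 + 10216.8 = 117943.3.
Divide by N: 117943.3 / 14871 = 7.9311... → 7.93.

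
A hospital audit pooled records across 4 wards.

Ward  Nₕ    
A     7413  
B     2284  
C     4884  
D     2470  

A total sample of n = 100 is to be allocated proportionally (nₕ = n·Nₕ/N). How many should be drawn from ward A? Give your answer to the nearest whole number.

43

N = 7413 + 2284 + 4884 + 2470 = 17051.
n_A = 100·7413/17051 = 43.475... → 43.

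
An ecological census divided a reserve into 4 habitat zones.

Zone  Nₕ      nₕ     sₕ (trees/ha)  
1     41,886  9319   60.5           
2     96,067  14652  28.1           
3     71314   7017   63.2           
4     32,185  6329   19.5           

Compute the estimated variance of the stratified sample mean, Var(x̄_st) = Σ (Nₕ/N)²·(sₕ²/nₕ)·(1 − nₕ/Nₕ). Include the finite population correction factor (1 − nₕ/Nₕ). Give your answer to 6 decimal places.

0.062048

N = 241452. Term for each stratum: Wₕ²sₕ²/nₕ·(1−nₕ/Nₕ).
Var(x̄_st) = 0.009190232 + 0.007229908 + 0.044769946 + 0.000857605 = 0.062047691 → 0.062048.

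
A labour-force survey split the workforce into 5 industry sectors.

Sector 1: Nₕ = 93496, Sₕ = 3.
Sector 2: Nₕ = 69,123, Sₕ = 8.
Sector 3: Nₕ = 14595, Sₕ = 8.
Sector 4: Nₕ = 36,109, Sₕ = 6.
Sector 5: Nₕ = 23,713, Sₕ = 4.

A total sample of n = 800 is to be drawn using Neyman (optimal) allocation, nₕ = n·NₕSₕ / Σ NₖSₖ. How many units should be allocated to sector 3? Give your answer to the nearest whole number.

Σ NₕSₕ = 93496·3 + 69123·8 + 14595·8 + 36109·6 + 23713·4 = 1261738.
Share for 3: 116760/1261738 = 0.09254.
n_3 = 800 × 0.09254 = 74.031... → 74.

74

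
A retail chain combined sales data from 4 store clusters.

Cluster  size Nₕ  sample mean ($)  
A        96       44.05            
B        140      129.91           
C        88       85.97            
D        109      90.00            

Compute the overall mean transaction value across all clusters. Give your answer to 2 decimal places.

91.90

x̄_st = (Σ Nₕx̄ₕ) / (Σ Nₕ) = (96·44.05 + 140·129.91 + 88·85.97 + 109·90.00) / 433
= 39791.56 / 433 = 91.8974... → 91.90.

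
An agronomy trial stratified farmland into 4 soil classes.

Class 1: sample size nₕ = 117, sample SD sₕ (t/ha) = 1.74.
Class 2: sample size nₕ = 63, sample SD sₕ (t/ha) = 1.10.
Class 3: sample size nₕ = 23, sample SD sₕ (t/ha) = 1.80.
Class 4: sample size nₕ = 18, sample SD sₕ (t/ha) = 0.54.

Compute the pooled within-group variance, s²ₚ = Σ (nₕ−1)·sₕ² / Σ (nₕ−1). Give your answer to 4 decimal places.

2.3155

Degrees of freedom: 116 + 62 + 22 + 17 = 217.
Σ(nₕ−1)sₕ² = 116·3.0276 + 62·1.21 + 22·3.24 + 17·0.2916 = 502.4588.
s²ₚ = 502.4588 / 217 = 2.315478... → 2.3155.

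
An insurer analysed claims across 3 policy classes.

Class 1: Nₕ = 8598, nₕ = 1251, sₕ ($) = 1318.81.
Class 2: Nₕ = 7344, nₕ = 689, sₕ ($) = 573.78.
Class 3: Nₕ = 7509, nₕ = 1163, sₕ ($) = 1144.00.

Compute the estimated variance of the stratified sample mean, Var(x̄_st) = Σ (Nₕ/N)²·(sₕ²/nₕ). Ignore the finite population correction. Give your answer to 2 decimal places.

349.12

N = 23451; Wₕ = Nₕ/N.
class 1: (8598/23451)²·1318.81²/1251 = 186.88709
class 2: (7344/23451)²·573.78²/689 = 46.86129
class 3: (7509/23451)²·1144.00²/1163 = 115.37556
Sum = 349.12393 → 349.12.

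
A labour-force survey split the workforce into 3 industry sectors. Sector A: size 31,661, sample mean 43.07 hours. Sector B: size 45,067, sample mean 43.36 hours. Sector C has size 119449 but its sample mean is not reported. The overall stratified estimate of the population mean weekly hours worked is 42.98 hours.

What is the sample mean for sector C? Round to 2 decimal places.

N = 31661 + 45067 + 119449 = 196177.
Overall total = μ·N = 42.98·196177 = 8431687.46.
Subtract the known strata: 31661·43.07 + 45067·43.36 = 3317744.39.
Remaining total for sector C: 8431687.46 − 3317744.39 = 5113943.07.
Divide by its size: 5113943.07 / 119449 = 42.8128... → 42.81.

42.81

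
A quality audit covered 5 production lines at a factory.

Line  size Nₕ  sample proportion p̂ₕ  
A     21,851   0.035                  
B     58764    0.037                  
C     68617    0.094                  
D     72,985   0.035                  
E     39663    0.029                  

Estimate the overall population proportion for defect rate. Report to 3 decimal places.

0.050

Wₕ = Nₕ/N with N = 261880: 0.0834, 0.2244, 0.2620, 0.2787, 0.1515.
p̂_st = 0.0834·0.035 + 0.2244·0.037 + 0.2620·0.094 + 0.2787·0.035 + 0.1515·0.029 ≈ 0.05000... → 0.050.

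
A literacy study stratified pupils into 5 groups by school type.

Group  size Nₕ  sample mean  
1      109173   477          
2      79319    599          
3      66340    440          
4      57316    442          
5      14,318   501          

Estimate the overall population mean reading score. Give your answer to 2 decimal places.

N = 109173 + 79319 + 66340 + 57316 + 14318 = 326466.
The stratified mean weights each stratum mean by its population share Nₕ/N.
Σ Nₕx̄ₕ = 109173·477 + 79319·599 + 66340·440 + 57316·442 + 14318·501 = 52075521 + 47512081 + 29189600 + 25333672 + 7173318 = 161284192.
Divide by N: 161284192 / 326466 = 494.0306... → 494.03.

494.03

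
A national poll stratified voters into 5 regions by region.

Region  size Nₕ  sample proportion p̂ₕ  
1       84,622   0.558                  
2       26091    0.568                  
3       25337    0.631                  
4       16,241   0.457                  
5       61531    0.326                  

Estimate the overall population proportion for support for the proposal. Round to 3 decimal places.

N = 84622 + 26091 + 25337 + 16241 + 61531 = 213822.
Overall proportion = Σ (Nₕ/N)·p̂ₕ.
Σ Nₕp̂ₕ = 47219.076 + 14819.688 + 15987.647 + 7422.137 + 20059.106 = 105507.654.
105507.654 / 213822 = 0.49344... → 0.493.

0.493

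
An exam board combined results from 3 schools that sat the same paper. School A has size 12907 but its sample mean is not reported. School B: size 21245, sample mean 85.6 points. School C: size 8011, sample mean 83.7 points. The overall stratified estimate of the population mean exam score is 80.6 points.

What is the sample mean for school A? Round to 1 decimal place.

70.4

N = 12907 + 21245 + 8011 = 42163.
Overall total = μ·N = 80.6·42163 = 3398337.8.
Subtract the known strata: 21245·85.6 + 8011·83.7 = 2489092.7.
Remaining total for school A: 3398337.8 − 2489092.7 = 909245.1.
Divide by its size: 909245.1 / 12907 = 70.446... → 70.4.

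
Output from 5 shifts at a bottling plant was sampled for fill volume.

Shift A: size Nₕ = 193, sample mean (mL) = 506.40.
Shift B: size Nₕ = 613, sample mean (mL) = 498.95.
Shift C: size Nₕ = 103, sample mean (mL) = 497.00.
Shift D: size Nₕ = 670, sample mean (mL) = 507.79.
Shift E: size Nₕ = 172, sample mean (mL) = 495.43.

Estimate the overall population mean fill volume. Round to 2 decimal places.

N = 1751; weights Wₕ = Nₕ/N = (0.1102, 0.3501, 0.0588, 0.3826, 0.0982).
x̄_st = Σ Wₕ·x̄ₕ = 0.1102·506.40 + 0.3501·498.95 + 0.0588·497.00 + 0.3826·507.79 + 0.0982·495.43 ≈ 502.6932...
→ 502.69.

502.69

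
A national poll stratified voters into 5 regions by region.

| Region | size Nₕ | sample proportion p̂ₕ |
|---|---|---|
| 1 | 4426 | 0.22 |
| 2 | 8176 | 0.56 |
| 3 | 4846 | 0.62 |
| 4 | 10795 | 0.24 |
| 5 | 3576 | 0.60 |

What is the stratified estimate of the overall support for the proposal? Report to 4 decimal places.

0.4178

Wₕ = Nₕ/N with N = 31819: 0.1391, 0.2570, 0.1523, 0.3393, 0.1124.
p̂_st = 0.1391·0.22 + 0.2570·0.56 + 0.1523·0.62 + 0.3393·0.24 + 0.1124·0.60 ≈ 0.417776... → 0.4178.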